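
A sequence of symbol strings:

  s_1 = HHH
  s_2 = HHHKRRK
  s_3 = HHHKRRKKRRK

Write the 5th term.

The strings grow by a fixed suffix KRRK each time.
From HHHKRRKKRRK, 2 further steps: HHHKRRKKRRK → HHHKRRKKRRKKRRK → (answer).

HHHKRRKKRRKKRRKKRRK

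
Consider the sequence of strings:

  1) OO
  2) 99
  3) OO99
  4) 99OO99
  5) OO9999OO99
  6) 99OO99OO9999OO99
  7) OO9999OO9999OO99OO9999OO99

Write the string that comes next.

This is a Fibonacci-style word recurrence s(k) = s(k−2)·s(k−1): e.g. OO·99 = OO99.
The next term joins 99OO99OO9999OO99 and OO9999OO9999OO99OO9999OO99.

99OO99OO9999OO99OO9999OO9999OO99OO9999OO99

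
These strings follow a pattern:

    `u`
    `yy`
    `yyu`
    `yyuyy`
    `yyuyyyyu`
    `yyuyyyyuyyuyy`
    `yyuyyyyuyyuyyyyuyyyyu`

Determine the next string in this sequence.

From term 3 onward, concatenate the last term with the second-to-last: yy·u = yyu, yyu·yy = yyuyy, …
The next term joins yyuyyyyuyyuyyyyuyyyyu and yyuyyyyuyyuyy.

yyuyyyyuyyuyyyyuyyyyuyyuyyyyuyyuyy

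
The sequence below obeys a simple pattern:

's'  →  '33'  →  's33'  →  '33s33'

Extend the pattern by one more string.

This is a Fibonacci-style word recurrence s(k) = s(k−2)·s(k−1): e.g. s·33 = s33.
Continuing: s33 · 33s33 gives term 5.

s3333s33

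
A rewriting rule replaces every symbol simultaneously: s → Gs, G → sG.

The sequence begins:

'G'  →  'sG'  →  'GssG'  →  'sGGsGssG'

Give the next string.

GssGsGGssGGsGssG

Rewriting each symbol of sGGsGssG: s→Gs, G→sG, G→sG, s→Gs, G→sG, s→Gs, s→Gs, G→sG, which concatenates to Gs sG sG Gs sG Gs Gs sG.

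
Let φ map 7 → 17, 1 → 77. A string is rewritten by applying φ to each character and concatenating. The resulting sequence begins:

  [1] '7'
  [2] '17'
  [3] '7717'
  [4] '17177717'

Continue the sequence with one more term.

Rewriting each symbol of 17177717: 1→77, 7→17, 1→77, 7→17, 7→17, 7→17, 1→77, 7→17, which concatenates to 77 17 77 17 17 17 77 17.

7717771717177717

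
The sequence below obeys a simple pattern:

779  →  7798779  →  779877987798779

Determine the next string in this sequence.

7798779877987798779877987798779

Every step duplicates the string with '8' between the halves.
One more doubling of 779877987798779 gives the answer.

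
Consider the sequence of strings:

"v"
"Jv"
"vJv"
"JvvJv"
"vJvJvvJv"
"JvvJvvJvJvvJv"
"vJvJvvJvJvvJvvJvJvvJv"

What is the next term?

This is a Fibonacci-style word recurrence s(k) = s(k−2)·s(k−1): e.g. v·Jv = vJv.
So term 8 is JvvJvvJvJvvJv·vJvJvvJvJvvJvvJvJvvJv.

JvvJvvJvJvvJvvJvJvvJvJvvJvvJvJvvJv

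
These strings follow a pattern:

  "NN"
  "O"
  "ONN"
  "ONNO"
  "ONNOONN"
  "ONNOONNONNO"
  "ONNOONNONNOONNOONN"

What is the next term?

ONNOONNONNOONNOONNONNOONNONNO

Each term (from the third on) is the previous term followed by the one before it: term 3 = O·NN = ONN.
Continuing: ONNOONNONNOONNOONN · ONNOONNONNO gives term 8.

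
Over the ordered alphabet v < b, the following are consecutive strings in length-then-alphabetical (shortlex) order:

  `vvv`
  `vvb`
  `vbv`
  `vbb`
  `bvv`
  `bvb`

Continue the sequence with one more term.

The successor of bvb increments the rightmost position that isn't already b and resets every position after it to v.

bbv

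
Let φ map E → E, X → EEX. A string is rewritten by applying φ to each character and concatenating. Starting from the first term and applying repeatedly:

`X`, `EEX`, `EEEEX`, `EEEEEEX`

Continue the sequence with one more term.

Rewriting each symbol of EEEEEEX: E→E, E→E, E→E, E→E, E→E, E→E, X→EEX, which concatenates to E E E E E E EEX.

EEEEEEEEX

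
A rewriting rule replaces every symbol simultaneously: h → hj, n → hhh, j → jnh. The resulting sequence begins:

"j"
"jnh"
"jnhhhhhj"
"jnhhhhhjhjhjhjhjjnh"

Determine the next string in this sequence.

Rewriting the 19 symbols of jnhhhhhjhjhjhjhjjnh one by one yields jnh hhh hj hj hj hj hj jnh hj jnh hj jnh hj jnh hj jnh jnh hhh hj; concatenated:

jnhhhhhjhjhjhjhjjnhhjjnhhjjnhhjjnhhjjnhjnhhhhhj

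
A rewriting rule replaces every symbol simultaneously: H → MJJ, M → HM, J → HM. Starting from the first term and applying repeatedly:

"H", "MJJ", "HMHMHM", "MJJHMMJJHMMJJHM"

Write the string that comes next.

Rewriting the 15 symbols of MJJHMMJJHMMJJHM one by one yields HM HM HM MJJ HM HM HM HM MJJ HM HM HM HM MJJ HM; concatenated:

HMHMHMMJJHMHMHMHMMJJHMHMHMHMMJJHM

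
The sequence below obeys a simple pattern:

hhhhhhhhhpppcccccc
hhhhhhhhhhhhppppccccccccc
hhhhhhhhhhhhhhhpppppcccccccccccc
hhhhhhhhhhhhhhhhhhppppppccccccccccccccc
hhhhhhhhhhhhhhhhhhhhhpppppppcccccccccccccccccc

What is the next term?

hhhhhhhhhhhhhhhhhhhhhhhhppppppppccccccccccccccccccccc

Each string has the form h^{3n+3} p^{n+1} c^{3n}, where the shown terms are n = 2, 3, 4, 5, 6.
Setting n = 7 gives 24, 8, 21 characters in each block.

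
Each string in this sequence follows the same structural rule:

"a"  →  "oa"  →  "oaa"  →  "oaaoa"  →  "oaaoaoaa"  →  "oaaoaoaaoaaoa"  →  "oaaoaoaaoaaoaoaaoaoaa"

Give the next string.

oaaoaoaaoaaoaoaaoaoaaoaaoaoaaoaaoa

This is a Fibonacci-style word recurrence s(k) = s(k−1)·s(k−2): e.g. oa·a = oaa.
So term 8 is oaaoaoaaoaaoaoaaoaoaa·oaaoaoaaoaaoa.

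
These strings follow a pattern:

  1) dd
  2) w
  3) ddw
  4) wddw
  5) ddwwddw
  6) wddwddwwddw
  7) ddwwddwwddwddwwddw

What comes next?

wddwddwwddwddwwddwwddwddwwddw

Each term (from the third on) is the two preceding terms concatenated in order: term 3 = dd·w = ddw.
Continuing: wddwddwwddw · ddwwddwwddwddwwddw gives term 8.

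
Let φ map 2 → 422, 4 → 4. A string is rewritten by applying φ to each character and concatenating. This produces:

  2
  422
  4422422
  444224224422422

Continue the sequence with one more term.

φ(444224224422422) expands symbol-by-symbol to 4 4 4 422 422 4 422 422 4 4 422 422 4 422 422; joining the 15 pieces gives the next term.

4444224224422422444224224422422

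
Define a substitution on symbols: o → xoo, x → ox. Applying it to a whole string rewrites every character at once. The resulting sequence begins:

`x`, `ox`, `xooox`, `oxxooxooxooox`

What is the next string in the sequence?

xoooxoxxooxoooxxooxoooxxooxooxooox

Replace each of the 13 characters of oxxooxooxooox in place — xoo ox ox xoo xoo ox xoo xoo ox xoo xoo xoo ox — and concatenate.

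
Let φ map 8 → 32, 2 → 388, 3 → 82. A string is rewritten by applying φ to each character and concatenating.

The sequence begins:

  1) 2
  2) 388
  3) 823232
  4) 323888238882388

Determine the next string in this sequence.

φ(323888238882388) expands symbol-by-symbol to 82 388 82 32 32 32 388 82 32 32 32 388 82 32 32; joining the 15 pieces gives the next term.

823888232323238882323232388823232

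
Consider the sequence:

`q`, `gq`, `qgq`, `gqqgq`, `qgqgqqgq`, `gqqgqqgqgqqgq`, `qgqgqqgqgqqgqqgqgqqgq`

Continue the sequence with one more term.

Each term (from the third on) is the two preceding terms concatenated in order: term 3 = q·gq = qgq.
So term 8 is gqqgqqgqgqqgq·qgqgqqgqgqqgqqgqgqqgq.

gqqgqqgqgqqgqqgqgqqgqgqqgqqgqgqqgq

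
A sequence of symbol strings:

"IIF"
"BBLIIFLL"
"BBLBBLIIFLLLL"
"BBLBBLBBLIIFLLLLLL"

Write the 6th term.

BBLBBLBBLBBLBBLIIFLLLLLLLLLL

s(k+1) = BBL·s(k)·LL, so each term gains BBL as a prefix and LL as a suffix.
From BBLBBLBBLIIFLLLLLL, 2 further steps: BBLBBLBBLIIFLLLLLL → BBLBBLBBLBBLIIFLLLLLLLL → (answer).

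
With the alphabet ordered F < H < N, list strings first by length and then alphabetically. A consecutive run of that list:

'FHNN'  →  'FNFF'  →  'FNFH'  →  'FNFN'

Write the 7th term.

FNHN

Advancing 3 positions from FNFN through FNFN → FNHF → FNHH reaches term 7.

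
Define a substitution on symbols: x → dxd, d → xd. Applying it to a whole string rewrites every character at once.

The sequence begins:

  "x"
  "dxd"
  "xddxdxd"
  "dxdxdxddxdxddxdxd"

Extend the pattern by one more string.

xddxdxddxdxddxdxdxddxdxddxdxdxddxdxddxdxd

Applying the rule to each of the 17 symbols of dxdxdxddxdxddxdxd gives the pieces xd dxd xd dxd xd dxd xd xd dxd xd dxd xd xd dxd xd dxd xd, which concatenate to the answer.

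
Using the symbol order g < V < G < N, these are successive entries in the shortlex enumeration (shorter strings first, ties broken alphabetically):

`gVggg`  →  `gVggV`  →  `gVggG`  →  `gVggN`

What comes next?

The successor of gVggN increments the rightmost position that isn't already N and resets every position after it to g.

gVgVg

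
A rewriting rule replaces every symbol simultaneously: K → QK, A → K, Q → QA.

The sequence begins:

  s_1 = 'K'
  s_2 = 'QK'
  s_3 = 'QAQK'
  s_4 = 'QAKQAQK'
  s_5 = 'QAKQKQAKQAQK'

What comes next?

QAKQKQAQKQAKQKQAKQAQK

Expanding QAKQKQAKQAQK: Q→QA, A→K, K→QK, Q→QA, K→QK, Q→QA, A→K, K→QK, Q→QA, A→K, Q→QA, K→QK. Concatenated: QA K QK QA QK QA K QK QA K QA QK.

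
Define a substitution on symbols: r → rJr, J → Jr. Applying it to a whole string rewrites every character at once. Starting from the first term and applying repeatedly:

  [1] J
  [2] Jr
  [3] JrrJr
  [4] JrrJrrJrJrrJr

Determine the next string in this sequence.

JrrJrrJrJrrJrrJrJrrJrJrrJrrJrJrrJr

Applying the rule to each of the 13 symbols of JrrJrrJrJrrJr gives the pieces Jr rJr rJr Jr rJr rJr Jr rJr Jr rJr rJr Jr rJr, which concatenate to the answer.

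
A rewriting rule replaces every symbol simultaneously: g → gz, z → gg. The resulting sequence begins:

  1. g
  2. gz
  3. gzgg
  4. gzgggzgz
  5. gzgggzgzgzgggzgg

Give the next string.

Rewriting the 16 symbols of gzgggzgzgzgggzgg one by one yields gz gg gz gz gz gg gz gg gz gg gz gz gz gg gz gz; concatenated:

gzgggzgzgzgggzgggzgggzgzgzgggzgz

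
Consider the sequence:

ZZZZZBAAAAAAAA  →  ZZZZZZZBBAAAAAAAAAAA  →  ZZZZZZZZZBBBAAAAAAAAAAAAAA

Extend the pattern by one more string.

Term n consists of 2n+1 Z's, followed by n-1 B's, followed by 3n+2 A's, where the shown terms are n = 2, 3, 4.
At n = 5 the blocks have lengths 11, 4, 17.

ZZZZZZZZZZZBBBBAAAAAAAAAAAAAAAAA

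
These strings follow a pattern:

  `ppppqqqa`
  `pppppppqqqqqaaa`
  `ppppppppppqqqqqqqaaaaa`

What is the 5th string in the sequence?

ppppppppppppppppqqqqqqqqqqqaaaaaaaaa

The n-th term is 3n+1 p's then 2n+1 q's then 2n-1 a's (n = 1, 2, …).
For term 5, n = 5, so the run lengths are 16, 11, 9.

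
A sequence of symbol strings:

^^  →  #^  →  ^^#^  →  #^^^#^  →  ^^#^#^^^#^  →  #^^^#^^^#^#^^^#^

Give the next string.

Each term (from the third on) is the two preceding terms concatenated in order: term 3 = ^^·#^ = ^^#^.
The next term joins ^^#^#^^^#^ and #^^^#^^^#^#^^^#^.

^^#^#^^^#^#^^^#^^^#^#^^^#^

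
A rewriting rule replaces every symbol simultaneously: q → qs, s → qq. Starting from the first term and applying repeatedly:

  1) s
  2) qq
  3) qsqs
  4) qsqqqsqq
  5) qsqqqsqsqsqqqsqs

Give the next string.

Applying the rule to each of the 16 symbols of qsqqqsqsqsqqqsqs gives the pieces qs qq qs qs qs qq qs qq qs qq qs qs qs qq qs qq, which concatenate to the answer.

qsqqqsqsqsqqqsqqqsqqqsqsqsqqqsqq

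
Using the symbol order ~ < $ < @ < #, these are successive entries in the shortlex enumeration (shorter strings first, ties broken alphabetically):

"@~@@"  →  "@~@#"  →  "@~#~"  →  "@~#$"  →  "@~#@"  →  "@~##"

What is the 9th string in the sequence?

@$~@

Advancing 3 positions from @~## through @~## → @$~~ → @$~$ reaches term 9.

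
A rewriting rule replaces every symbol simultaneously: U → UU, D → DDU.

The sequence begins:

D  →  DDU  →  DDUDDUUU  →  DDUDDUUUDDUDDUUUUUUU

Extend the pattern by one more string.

DDUDDUUUDDUDDUUUUUUUDDUDDUUUDDUDDUUUUUUUUUUUUUUU

Applying the rule to each of the 20 symbols of DDUDDUUUDDUDDUUUUUUU gives the pieces DDU DDU UU DDU DDU UU UU UU DDU DDU UU DDU DDU UU UU UU UU UU UU UU, which concatenate to the answer.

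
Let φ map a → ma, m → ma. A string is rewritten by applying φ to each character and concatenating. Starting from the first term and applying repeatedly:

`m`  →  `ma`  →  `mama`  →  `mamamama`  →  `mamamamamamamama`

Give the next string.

Rewriting the 16 symbols of mamamamamamamama one by one yields ma ma ma ma ma ma ma ma ma ma ma ma ma ma ma ma; concatenated:

mamamamamamamamamamamamamamamama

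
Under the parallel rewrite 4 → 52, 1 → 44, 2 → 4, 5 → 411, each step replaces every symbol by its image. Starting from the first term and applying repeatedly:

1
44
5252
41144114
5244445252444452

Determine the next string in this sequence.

41145252525241144114525252524114

φ(5244445252444452) expands symbol-by-symbol to 411 4 52 52 52 52 411 4 411 4 52 52 52 52 411 4; joining the 16 pieces gives the next term.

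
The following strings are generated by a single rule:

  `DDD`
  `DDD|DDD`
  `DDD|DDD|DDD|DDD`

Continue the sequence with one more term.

DDD|DDD|DDD|DDD|DDD|DDD|DDD|DDD

Each string is two copies of the previous one joined by '|'.
One more doubling of DDD|DDD|DDD|DDD gives the answer.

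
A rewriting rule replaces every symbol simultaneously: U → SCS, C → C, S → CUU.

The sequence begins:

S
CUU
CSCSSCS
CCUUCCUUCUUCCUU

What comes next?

Rewriting the 15 symbols of CCUUCCUUCUUCCUU one by one yields C C SCS SCS C C SCS SCS C SCS SCS C C SCS SCS; concatenated:

CCSCSSCSCCSCSSCSCSCSSCSCCSCSSCS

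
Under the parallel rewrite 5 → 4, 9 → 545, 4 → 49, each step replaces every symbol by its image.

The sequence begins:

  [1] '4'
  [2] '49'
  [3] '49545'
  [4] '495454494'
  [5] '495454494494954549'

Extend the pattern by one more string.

Rewriting the 18 symbols of 495454494494954549 one by one yields 49 545 4 49 4 49 49 545 49 49 545 49 545 4 49 4 49 545; concatenated:

4954544944949545494954549545449449545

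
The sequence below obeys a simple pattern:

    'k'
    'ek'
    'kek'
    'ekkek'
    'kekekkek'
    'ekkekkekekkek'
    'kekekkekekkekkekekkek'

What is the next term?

This is a Fibonacci-style word recurrence s(k) = s(k−2)·s(k−1): e.g. k·ek = kek.
The next term joins ekkekkekekkek and kekekkekekkekkekekkek.

ekkekkekekkekkekekkekekkekkekekkek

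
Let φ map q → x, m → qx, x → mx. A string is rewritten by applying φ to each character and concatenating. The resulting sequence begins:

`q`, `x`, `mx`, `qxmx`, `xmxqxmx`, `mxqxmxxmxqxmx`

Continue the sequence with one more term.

Rewriting the 13 symbols of mxqxmxxmxqxmx one by one yields qx mx x mx qx mx mx qx mx x mx qx mx; concatenated:

qxmxxmxqxmxmxqxmxxmxqxmx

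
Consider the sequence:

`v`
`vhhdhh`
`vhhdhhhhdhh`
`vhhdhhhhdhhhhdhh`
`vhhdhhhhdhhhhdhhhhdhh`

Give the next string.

Each term is the previous one with hhdhh appended.
Applying this once more to vhhdhhhhdhhhhdhhhhdhh:

vhhdhhhhdhhhhdhhhhdhhhhdhh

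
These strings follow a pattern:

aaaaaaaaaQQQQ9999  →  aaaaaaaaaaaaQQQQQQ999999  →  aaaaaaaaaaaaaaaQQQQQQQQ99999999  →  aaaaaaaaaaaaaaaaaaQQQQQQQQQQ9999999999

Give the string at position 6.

aaaaaaaaaaaaaaaaaaaaaaaaQQQQQQQQQQQQQQ99999999999999

Reading off run lengths: a runs 9, 12, 15, 18; Q runs 4, 6, 8, 10; 9 runs 4, 6, 8, 10 — each is linear in n, where the shown terms are n = 2, 3, 4, 5.
For term 6, n = 7, so the run lengths are 24, 14, 14.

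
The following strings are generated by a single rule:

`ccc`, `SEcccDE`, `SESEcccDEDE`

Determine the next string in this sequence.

s(k+1) = SE·s(k)·DE, so each term gains SE as a prefix and DE as a suffix.
One more step from SESEcccDEDE gives the answer.

SESESEcccDEDEDE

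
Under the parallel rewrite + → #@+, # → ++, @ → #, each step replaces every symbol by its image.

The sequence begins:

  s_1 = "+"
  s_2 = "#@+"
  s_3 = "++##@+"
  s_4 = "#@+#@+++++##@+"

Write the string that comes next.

φ(#@+#@+++++##@+) expands symbol-by-symbol to ++ # #@+ ++ # #@+ #@+ #@+ #@+ #@+ ++ ++ # #@+; joining the 14 pieces gives the next term.

++##@+++##@+#@+#@+#@+#@+++++##@+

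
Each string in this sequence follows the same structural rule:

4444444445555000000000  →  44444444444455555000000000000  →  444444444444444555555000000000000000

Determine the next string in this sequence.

Term n consists of 3n 4's, followed by n+1 5's, followed by 3n 0's, where the shown terms are n = 3, 4, 5.
For the next term, n = 6, so the run lengths are 18, 7, 18.

4444444444444444445555555000000000000000000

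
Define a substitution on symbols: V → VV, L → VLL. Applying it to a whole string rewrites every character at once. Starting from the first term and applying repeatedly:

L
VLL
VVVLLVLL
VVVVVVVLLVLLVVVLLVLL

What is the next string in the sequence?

Replace each of the 20 characters of VVVVVVVLLVLLVVVLLVLL in place — VV VV VV VV VV VV VV VLL VLL VV VLL VLL VV VV VV VLL VLL VV VLL VLL — and concatenate.

VVVVVVVVVVVVVVVLLVLLVVVLLVLLVVVVVVVLLVLLVVVLLVLL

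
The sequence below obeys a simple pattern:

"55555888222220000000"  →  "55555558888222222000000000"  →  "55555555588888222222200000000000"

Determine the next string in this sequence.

55555555555888888222222220000000000000

Term n consists of 2n+1 5's, followed by n+1 8's, followed by n+3 2's, followed by 2n+3 0's, where the shown terms are n = 2, 3, 4.
Setting n = 5 gives 11, 6, 8, 13 characters in each block.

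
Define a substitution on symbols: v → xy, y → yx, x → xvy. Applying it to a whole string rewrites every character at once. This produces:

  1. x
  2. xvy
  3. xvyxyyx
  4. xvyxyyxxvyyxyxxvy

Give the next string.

φ(xvyxyyxxvyyxyxxvy) expands symbol-by-symbol to xvy xy yx xvy yx yx xvy xvy xy yx yx xvy yx xvy xvy xy yx; joining the 17 pieces gives the next term.

xvyxyyxxvyyxyxxvyxvyxyyxyxxvyyxxvyxvyxyyx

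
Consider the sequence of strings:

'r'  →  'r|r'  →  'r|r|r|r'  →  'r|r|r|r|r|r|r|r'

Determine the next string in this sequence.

s(k+1) = s(k)·|·s(k) — each term doubles the last with '|' between the halves.
So the next term is two copies of r|r|r|r|r|r|r|r with '|' between the halves.

r|r|r|r|r|r|r|r|r|r|r|r|r|r|r|r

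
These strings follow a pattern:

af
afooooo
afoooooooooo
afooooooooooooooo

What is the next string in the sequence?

Every step adds ooooo to the end: s(k+1) = s(k)·ooooo.
Applying this once more to afooooooooooooooo:

afoooooooooooooooooooo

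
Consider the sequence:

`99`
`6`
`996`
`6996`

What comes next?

Each term (from the third on) is the two preceding terms concatenated in order: term 3 = 99·6 = 996.
So term 5 is 996·6996.

9966996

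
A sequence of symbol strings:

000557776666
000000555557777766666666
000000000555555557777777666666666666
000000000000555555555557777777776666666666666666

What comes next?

Each string has the form 0^{3n} 5^{3n-1} 7^{2n+1} 6^{4n} (n = 1, 2, …).
Setting n = 5 gives 15, 14, 11, 20 characters in each block.

000000000000000555555555555557777777777766666666666666666666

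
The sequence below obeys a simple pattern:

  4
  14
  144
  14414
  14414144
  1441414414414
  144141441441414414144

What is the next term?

This is a Fibonacci-style word recurrence s(k) = s(k−1)·s(k−2): e.g. 14·4 = 144.
The next term joins 144141441441414414144 and 1441414414414.

1441414414414144141441441414414414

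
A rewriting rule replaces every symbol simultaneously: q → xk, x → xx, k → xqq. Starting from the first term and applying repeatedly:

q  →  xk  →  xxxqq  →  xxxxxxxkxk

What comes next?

Apply φ to xxxxxxxkxk symbol by symbol: x→xx, x→xx, x→xx, x→xx, x→xx, x→xx, x→xx, k→xqq, x→xx, k→xqq; joined: xx xx xx xx xx xx xx xqq xx xqq.

xxxxxxxxxxxxxxxqqxxxqq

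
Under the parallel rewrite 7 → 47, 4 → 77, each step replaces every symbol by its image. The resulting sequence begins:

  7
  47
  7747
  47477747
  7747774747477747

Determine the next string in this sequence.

Rewriting the 16 symbols of 7747774747477747 one by one yields 47 47 77 47 47 47 77 47 77 47 77 47 47 47 77 47; concatenated:

47477747474777477747774747477747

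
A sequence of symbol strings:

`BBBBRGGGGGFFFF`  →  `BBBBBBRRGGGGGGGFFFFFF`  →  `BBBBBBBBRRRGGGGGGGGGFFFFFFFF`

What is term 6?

BBBBBBBBBBBBBBRRRRRRGGGGGGGGGGGGGGGFFFFFFFFFFFFFF

Each string has the form B^{2n} R^{n-1} G^{2n+1} F^{2n}, where the shown terms are n = 2, 3, 4.
Setting n = 7 gives 14, 6, 15, 14 characters in each block.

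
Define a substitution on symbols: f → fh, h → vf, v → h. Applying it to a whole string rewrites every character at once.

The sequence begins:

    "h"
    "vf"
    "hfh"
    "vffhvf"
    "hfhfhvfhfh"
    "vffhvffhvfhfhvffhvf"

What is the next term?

Rewriting the 19 symbols of vffhvffhvfhfhvffhvf one by one yields h fh fh vf h fh fh vf h fh vf fh vf h fh fh vf h fh; concatenated:

hfhfhvfhfhfhvfhfhvffhvfhfhfhvfhfh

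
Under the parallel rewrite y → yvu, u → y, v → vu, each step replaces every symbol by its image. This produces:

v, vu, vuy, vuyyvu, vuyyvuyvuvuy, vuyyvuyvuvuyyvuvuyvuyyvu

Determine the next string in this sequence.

Applying the rule to each of the 24 symbols of vuyyvuyvuvuyyvuvuyvuyyvu gives the pieces vu y yvu yvu vu y yvu vu y vu y yvu yvu vu y vu y yvu vu y yvu yvu vu y, which concatenate to the answer.

vuyyvuyvuvuyyvuvuyvuyyvuyvuvuyvuyyvuvuyyvuyvuvuy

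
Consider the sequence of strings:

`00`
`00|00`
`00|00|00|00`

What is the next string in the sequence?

00|00|00|00|00|00|00|00

Every step duplicates the string with '|' between the halves.
One more doubling of 00|00|00|00 gives the answer.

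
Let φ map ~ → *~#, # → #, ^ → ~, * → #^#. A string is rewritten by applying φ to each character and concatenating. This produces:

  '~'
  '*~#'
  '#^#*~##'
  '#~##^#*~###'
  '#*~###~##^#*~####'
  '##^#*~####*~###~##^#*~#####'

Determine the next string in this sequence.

##~##^#*~######^#*~####*~###~##^#*~######

Replace each of the 27 characters of ##^#*~####*~###~##^#*~##### in place — # # ~ # #^# *~# # # # # #^# *~# # # # *~# # # ~ # #^# *~# # # # # # — and concatenate.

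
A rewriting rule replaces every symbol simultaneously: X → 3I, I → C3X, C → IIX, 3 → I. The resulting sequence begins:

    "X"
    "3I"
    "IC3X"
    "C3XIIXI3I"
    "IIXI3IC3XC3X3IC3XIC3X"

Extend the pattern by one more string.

Rewriting the 21 symbols of IIXI3IC3XC3X3IC3XIC3X one by one yields C3X C3X 3I C3X I C3X IIX I 3I IIX I 3I I C3X IIX I 3I C3X IIX I 3I; concatenated:

C3XC3X3IC3XIC3XIIXI3IIIXI3IIC3XIIXI3IC3XIIXI3I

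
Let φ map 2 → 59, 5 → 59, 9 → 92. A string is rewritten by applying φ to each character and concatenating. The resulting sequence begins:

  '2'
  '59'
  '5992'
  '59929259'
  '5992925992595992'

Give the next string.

Rewriting the 16 symbols of 5992925992595992 one by one yields 59 92 92 59 92 59 59 92 92 59 59 92 59 92 92 59; concatenated:

59929259925959929259599259929259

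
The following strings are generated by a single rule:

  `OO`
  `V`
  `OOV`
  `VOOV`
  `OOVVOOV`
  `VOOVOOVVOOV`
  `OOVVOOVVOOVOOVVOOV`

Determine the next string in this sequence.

VOOVOOVVOOVOOVVOOVVOOVOOVVOOV

From term 3 onward, concatenate the second-to-last term with the last: OO·V = OOV, V·OOV = VOOV, …
Continuing: VOOVOOVVOOV · OOVVOOVVOOVOOVVOOV gives term 8.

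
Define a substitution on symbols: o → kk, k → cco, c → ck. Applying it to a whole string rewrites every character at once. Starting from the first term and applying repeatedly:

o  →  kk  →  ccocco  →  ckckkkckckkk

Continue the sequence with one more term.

Apply φ to ckckkkckckkk symbol by symbol: c→ck, k→cco, c→ck, k→cco, k→cco, k→cco, c→ck, k→cco, c→ck, k→cco, k→cco, k→cco; joined: ck cco ck cco cco cco ck cco ck cco cco cco.

ckccockccoccoccockccockccoccocco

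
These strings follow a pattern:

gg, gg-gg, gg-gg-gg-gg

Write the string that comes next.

Every step duplicates the string with '-' between the halves.
One more doubling of gg-gg-gg-gg gives the answer.

gg-gg-gg-gg-gg-gg-gg-gg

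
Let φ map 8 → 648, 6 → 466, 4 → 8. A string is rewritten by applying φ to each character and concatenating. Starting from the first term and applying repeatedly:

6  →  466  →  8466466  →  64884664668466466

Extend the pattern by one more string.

Replace each of the 17 characters of 64884664668466466 in place — 466 8 648 648 8 466 466 8 466 466 648 8 466 466 8 466 466 — and concatenate.

46686486488466466846646664884664668466466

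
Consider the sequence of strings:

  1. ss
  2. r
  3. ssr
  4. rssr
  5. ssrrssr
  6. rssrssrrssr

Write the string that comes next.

ssrrssrrssrssrrssr

From term 3 onward, concatenate the second-to-last term with the last: ss·r = ssr, r·ssr = rssr, …
The next term joins ssrrssr and rssrssrrssr.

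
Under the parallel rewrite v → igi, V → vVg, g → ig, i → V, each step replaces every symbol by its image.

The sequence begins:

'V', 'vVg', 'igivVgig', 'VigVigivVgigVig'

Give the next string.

Replace each of the 15 characters of VigVigivVgigVig in place — vVg V ig vVg V ig V igi vVg ig V ig vVg V ig — and concatenate.

vVgVigvVgVigVigivVgigVigvVgVig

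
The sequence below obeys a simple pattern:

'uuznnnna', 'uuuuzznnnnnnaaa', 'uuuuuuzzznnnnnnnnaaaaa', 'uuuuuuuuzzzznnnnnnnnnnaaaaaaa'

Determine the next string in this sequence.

uuuuuuuuuuzzzzznnnnnnnnnnnnaaaaaaaaa

The n-th term is 2n u's then n z's then 2n+2 n's then 2n-1 a's (n = 1, 2, …).
At n = 5 the blocks have lengths 10, 5, 12, 9.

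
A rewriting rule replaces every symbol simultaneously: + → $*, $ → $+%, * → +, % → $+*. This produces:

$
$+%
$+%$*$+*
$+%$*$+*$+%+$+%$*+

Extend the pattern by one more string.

Applying the rule to each of the 18 symbols of $+%$*$+*$+%+$+%$*+ gives the pieces $+% $* $+* $+% + $+% $* + $+% $* $+* $* $+% $* $+* $+% + $*, which concatenate to the answer.

$+%$*$+*$+%+$+%$*+$+%$*$+*$*$+%$*$+*$+%+$*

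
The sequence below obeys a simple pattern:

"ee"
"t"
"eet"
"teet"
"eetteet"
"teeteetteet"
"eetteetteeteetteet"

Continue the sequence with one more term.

This is a Fibonacci-style word recurrence s(k) = s(k−2)·s(k−1): e.g. ee·t = eet.
The next term joins teeteetteet and eetteetteeteetteet.

teeteetteeteetteetteeteetteet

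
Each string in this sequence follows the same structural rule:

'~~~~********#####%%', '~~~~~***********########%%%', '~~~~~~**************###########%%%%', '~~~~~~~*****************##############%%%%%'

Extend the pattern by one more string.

~~~~~~~~********************#################%%%%%%

Each string has the form ~^{n+2} *^{3n+2} #^{3n-1} %^{n}, where the shown terms are n = 2, 3, 4, 5.
For the next term, n = 6, so the run lengths are 8, 20, 17, 6.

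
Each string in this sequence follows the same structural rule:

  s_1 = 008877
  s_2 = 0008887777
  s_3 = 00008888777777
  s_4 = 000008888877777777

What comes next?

Reading off run lengths: 0 runs 2, 3, 4, 5; 8 runs 2, 3, 4, 5; 7 runs 2, 4, 6, 8 — each is linear in n (n = 1, 2, …).
At n = 5 the blocks have lengths 6, 6, 10.

0000008888887777777777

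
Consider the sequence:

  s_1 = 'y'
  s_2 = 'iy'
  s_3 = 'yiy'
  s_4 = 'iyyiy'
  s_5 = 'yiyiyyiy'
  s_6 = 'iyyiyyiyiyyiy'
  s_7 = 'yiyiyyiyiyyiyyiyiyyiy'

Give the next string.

iyyiyyiyiyyiyyiyiyyiyiyyiyyiyiyyiy

From term 3 onward, concatenate the second-to-last term with the last: y·iy = yiy, iy·yiy = iyyiy, …
So term 8 is iyyiyyiyiyyiy·yiyiyyiyiyyiyyiyiyyiy.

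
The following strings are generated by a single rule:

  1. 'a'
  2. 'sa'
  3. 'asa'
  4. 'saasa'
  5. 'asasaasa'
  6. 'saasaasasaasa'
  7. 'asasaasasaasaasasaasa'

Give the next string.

From term 3 onward, concatenate the second-to-last term with the last: a·sa = asa, sa·asa = saasa, …
So term 8 is saasaasasaasa·asasaasasaasaasasaasa.

saasaasasaasaasasaasasaasaasasaasa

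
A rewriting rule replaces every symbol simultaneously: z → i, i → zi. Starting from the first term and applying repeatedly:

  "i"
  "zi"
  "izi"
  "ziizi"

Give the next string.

Rewriting each symbol of ziizi: z→i, i→zi, i→zi, z→i, i→zi, which concatenates to i zi zi i zi.

iziziizi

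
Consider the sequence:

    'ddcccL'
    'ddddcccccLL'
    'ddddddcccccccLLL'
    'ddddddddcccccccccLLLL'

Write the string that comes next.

ddddddddddcccccccccccLLLLL

Term n consists of 2n d's, followed by 2n+1 c's, followed by n L's (n = 1, 2, …).
Setting n = 5 gives 10, 11, 5 characters in each block.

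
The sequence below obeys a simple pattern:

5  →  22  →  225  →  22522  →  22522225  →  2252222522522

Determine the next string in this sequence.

From term 3 onward, concatenate the last term with the second-to-last: 22·5 = 225, 225·22 = 22522, …
So term 7 is 2252222522522·22522225.

225222252252222522225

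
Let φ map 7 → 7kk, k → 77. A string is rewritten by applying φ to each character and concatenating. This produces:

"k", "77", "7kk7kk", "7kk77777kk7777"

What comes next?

φ(7kk77777kk7777) expands symbol-by-symbol to 7kk 77 77 7kk 7kk 7kk 7kk 7kk 77 77 7kk 7kk 7kk 7kk; joining the 14 pieces gives the next term.

7kk77777kk7kk7kk7kk7kk77777kk7kk7kk7kk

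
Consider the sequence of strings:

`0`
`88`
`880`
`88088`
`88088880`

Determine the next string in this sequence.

This is a Fibonacci-style word recurrence s(k) = s(k−1)·s(k−2): e.g. 88·0 = 880.
The next term joins 88088880 and 88088.

8808888088088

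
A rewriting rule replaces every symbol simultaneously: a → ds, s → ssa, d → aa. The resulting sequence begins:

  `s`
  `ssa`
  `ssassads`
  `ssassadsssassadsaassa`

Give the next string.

Rewriting the 21 symbols of ssassadsssassadsaassa one by one yields ssa ssa ds ssa ssa ds aa ssa ssa ssa ds ssa ssa ds aa ssa ds ds ssa ssa ds; concatenated:

ssassadsssassadsaassassassadsssassadsaassadsdsssassads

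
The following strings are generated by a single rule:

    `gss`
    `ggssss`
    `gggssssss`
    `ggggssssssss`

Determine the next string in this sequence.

gggggssssssssss

Each string has the form g^{n} s^{2n} (n = 1, 2, …).
For the next term, n = 5, so the run lengths are 5, 10.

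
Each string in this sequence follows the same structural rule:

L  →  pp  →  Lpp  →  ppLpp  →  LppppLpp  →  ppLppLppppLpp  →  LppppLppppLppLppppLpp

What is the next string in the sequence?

This is a Fibonacci-style word recurrence s(k) = s(k−2)·s(k−1): e.g. L·pp = Lpp.
The next term joins ppLppLppppLpp and LppppLppppLppLppppLpp.

ppLppLppppLppLppppLppppLppLppppLpp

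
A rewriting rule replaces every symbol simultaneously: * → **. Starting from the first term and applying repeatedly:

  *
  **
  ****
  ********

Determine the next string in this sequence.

Apply φ to ******** symbol by symbol: *→**, *→**, *→**, *→**, *→**, *→**, *→**, *→**; joined: ** ** ** ** ** ** ** **.

****************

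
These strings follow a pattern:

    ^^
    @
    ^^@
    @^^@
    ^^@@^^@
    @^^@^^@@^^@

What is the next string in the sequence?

Each term (from the third on) is the two preceding terms concatenated in order: term 3 = ^^·@ = ^^@.
So term 7 is ^^@@^^@·@^^@^^@@^^@.

^^@@^^@@^^@^^@@^^@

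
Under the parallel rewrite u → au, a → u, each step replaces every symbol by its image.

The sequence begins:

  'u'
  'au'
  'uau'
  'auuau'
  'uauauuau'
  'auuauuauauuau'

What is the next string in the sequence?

uauauuauauuauuauauuau

Applying the rule to each of the 13 symbols of auuauuauauuau gives the pieces u au au u au au u au u au au u au, which concatenate to the answer.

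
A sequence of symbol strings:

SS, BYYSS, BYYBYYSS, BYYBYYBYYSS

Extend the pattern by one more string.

BYYBYYBYYBYYSS

The strings grow by a fixed prefix BYY each time.
One more step from BYYBYYBYYSS gives the answer.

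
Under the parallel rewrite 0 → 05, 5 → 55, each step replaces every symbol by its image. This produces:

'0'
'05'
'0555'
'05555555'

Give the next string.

0555555555555555

Apply φ to 05555555 symbol by symbol: 0→05, 5→55, 5→55, 5→55, 5→55, 5→55, 5→55, 5→55; joined: 05 55 55 55 55 55 55 55.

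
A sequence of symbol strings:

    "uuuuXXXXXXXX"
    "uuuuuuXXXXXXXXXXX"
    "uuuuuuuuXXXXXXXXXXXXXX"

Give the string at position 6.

The n-th term is 2n u's then 3n+2 X's, where the shown terms are n = 2, 3, 4.
Setting n = 7 gives 14, 23 characters in each block.

uuuuuuuuuuuuuuXXXXXXXXXXXXXXXXXXXXXXX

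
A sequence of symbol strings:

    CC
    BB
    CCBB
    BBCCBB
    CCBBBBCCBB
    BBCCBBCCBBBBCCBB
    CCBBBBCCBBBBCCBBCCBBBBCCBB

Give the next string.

Each term (from the third on) is the two preceding terms concatenated in order: term 3 = CC·BB = CCBB.
The next term joins BBCCBBCCBBBBCCBB and CCBBBBCCBBBBCCBBCCBBBBCCBB.

BBCCBBCCBBBBCCBBCCBBBBCCBBBBCCBBCCBBBBCCBB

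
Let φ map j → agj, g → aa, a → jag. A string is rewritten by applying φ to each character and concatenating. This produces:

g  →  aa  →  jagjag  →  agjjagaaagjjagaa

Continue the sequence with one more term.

Replace each of the 16 characters of agjjagaaagjjagaa in place — jag aa agj agj jag aa jag jag jag aa agj agj jag aa jag jag — and concatenate.

jagaaagjagjjagaajagjagjagaaagjagjjagaajagjag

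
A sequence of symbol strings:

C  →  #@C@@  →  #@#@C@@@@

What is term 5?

#@#@#@#@C@@@@@@@@

s(k+1) = #@·s(k)·@@, so each term gains #@ as a prefix and @@ as a suffix.
From #@#@C@@@@, 2 further steps: #@#@C@@@@ → #@#@#@C@@@@@@ → (answer).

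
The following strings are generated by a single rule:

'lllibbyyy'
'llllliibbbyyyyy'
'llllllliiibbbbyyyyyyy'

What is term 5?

Each string has the form l^{2n+1} i^{n} b^{n+1} y^{2n+1} (n = 1, 2, …).
For term 5, n = 5, so the run lengths are 11, 5, 6, 11.

llllllllllliiiiibbbbbbyyyyyyyyyyy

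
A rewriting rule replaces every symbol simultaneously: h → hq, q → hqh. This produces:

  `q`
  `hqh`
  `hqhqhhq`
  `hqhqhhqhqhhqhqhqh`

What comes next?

Rewriting the 17 symbols of hqhqhhqhqhhqhqhqh one by one yields hq hqh hq hqh hq hq hqh hq hqh hq hq hqh hq hqh hq hqh hq; concatenated:

hqhqhhqhqhhqhqhqhhqhqhhqhqhqhhqhqhhqhqhhq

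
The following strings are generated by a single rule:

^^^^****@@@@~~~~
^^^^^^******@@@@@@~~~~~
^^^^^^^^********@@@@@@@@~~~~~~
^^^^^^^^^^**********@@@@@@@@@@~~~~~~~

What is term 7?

Each string has the form ^^{2n} *^{2n} @^{2n} ~^{n+2}, where the shown terms are n = 2, 3, 4, 5.
For term 7, n = 8, so the run lengths are 16, 16, 16, 10.

^^^^^^^^^^^^^^^^****************@@@@@@@@@@@@@@@@~~~~~~~~~~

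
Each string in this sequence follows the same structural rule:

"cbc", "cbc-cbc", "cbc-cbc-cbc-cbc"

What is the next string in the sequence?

s(k+1) = s(k)·-·s(k) — each term doubles the last with '-' between the halves.
One more doubling of cbc-cbc-cbc-cbc gives the answer.

cbc-cbc-cbc-cbc-cbc-cbc-cbc-cbc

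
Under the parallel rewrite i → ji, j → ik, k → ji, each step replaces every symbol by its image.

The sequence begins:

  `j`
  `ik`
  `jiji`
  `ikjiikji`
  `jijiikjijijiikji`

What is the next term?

Rewriting the 16 symbols of jijiikjijijiikji one by one yields ik ji ik ji ji ji ik ji ik ji ik ji ji ji ik ji; concatenated:

ikjiikjijijiikjiikjiikjijijiikji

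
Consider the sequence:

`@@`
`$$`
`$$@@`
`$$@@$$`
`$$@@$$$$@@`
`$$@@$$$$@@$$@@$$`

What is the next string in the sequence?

This is a Fibonacci-style word recurrence s(k) = s(k−1)·s(k−2): e.g. $$·@@ = $$@@.
So term 7 is $$@@$$$$@@$$@@$$·$$@@$$$$@@.

$$@@$$$$@@$$@@$$$$@@$$$$@@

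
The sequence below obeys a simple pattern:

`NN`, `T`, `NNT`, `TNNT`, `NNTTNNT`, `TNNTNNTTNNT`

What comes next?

NNTTNNTTNNTNNTTNNT

This is a Fibonacci-style word recurrence s(k) = s(k−2)·s(k−1): e.g. NN·T = NNT.
The next term joins NNTTNNT and TNNTNNTTNNT.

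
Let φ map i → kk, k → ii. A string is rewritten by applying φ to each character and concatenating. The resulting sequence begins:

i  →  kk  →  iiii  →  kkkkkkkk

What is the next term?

Rewriting each symbol of kkkkkkkk: k→ii, k→ii, k→ii, k→ii, k→ii, k→ii, k→ii, k→ii, which concatenates to ii ii ii ii ii ii ii ii.

iiiiiiiiiiiiiiii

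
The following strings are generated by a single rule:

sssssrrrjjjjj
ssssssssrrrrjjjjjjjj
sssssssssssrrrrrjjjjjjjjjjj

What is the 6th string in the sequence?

ssssssssssssssssssssrrrrrrrrjjjjjjjjjjjjjjjjjjjj

Term n consists of 3n-1 s's, followed by n+1 r's, followed by 3n-1 j's, where the shown terms are n = 2, 3, 4.
At n = 7 the blocks have lengths 20, 8, 20.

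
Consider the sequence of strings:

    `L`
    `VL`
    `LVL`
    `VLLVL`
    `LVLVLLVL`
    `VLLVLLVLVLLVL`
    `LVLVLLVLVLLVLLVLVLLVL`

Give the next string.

From term 3 onward, concatenate the second-to-last term with the last: L·VL = LVL, VL·LVL = VLLVL, …
The next term joins VLLVLLVLVLLVL and LVLVLLVLVLLVLLVLVLLVL.

VLLVLLVLVLLVLLVLVLLVLVLLVLLVLVLLVL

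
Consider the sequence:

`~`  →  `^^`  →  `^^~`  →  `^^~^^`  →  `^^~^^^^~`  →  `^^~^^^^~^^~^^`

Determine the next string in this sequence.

^^~^^^^~^^~^^^^~^^^^~

Each term (from the third on) is the previous term followed by the one before it: term 3 = ^^·~ = ^^~.
So term 7 is ^^~^^^^~^^~^^·^^~^^^^~.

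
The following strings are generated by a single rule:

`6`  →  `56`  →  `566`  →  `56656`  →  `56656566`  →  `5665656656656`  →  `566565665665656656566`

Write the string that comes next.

Each term (from the third on) is the previous term followed by the one before it: term 3 = 56·6 = 566.
Continuing: 566565665665656656566 · 5665656656656 gives term 8.

5665656656656566565665665656656656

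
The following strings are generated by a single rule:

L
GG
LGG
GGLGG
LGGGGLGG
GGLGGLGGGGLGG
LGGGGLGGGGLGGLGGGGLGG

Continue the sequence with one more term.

From term 3 onward, concatenate the second-to-last term with the last: L·GG = LGG, GG·LGG = GGLGG, …
Continuing: GGLGGLGGGGLGG · LGGGGLGGGGLGGLGGGGLGG gives term 8.

GGLGGLGGGGLGGLGGGGLGGGGLGGLGGGGLGG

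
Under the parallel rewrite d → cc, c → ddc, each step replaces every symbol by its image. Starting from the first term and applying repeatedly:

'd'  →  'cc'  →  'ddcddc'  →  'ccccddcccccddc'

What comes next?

ddcddcddcddcccccddcddcddcddcddcccccddc

Replace each of the 14 characters of ccccddcccccddc in place — ddc ddc ddc ddc cc cc ddc ddc ddc ddc ddc cc cc ddc — and concatenate.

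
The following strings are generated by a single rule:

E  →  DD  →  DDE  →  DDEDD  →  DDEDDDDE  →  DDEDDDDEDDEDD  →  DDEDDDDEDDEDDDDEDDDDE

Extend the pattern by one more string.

DDEDDDDEDDEDDDDEDDDDEDDEDDDDEDDEDD

This is a Fibonacci-style word recurrence s(k) = s(k−1)·s(k−2): e.g. DD·E = DDE.
So term 8 is DDEDDDDEDDEDDDDEDDDDE·DDEDDDDEDDEDD.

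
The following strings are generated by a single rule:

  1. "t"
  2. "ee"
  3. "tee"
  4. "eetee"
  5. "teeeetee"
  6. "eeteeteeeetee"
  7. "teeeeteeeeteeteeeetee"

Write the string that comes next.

eeteeteeeeteeteeeeteeeeteeteeeetee

Each term (from the third on) is the two preceding terms concatenated in order: term 3 = t·ee = tee.
So term 8 is eeteeteeeetee·teeeeteeeeteeteeeetee.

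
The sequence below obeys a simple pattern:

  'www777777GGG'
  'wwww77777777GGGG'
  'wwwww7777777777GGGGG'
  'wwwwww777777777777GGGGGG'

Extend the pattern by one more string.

wwwwwww77777777777777GGGGGGG

Reading off run lengths: w runs 3, 4, 5, 6; 7 runs 6, 8, 10, 12; G runs 3, 4, 5, 6 — each is linear in n, where the shown terms are n = 3, 4, 5, 6.
Setting n = 7 gives 7, 14, 7 characters in each block.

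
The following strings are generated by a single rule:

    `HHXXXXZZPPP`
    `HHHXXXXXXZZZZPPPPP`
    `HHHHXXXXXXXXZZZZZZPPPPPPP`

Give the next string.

The n-th term is n+1 H's then 2n+2 X's then 2n Z's then 2n+1 P's (n = 1, 2, …).
At n = 4 the blocks have lengths 5, 10, 8, 9.

HHHHHXXXXXXXXXXZZZZZZZZPPPPPPPPP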